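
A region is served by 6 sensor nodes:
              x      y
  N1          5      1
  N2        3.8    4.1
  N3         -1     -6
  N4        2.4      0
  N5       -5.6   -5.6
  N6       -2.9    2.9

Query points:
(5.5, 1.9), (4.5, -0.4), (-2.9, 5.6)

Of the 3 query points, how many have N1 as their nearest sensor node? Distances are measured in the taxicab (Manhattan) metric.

2

(5.5, 1.9) — d to each: N1:1.4, N2:3.9, N3:14.4, N4:5, N5:18.6, N6:9.4 → nearest is N1
(4.5, -0.4) — d to each: N1:1.9, N2:5.2, N3:11.1, N4:2.5, N5:15.3, N6:10.7 → nearest is N1
(-2.9, 5.6) — d to each: N1:12.5, N2:8.2, N3:13.5, N4:10.9, N5:13.9, N6:2.7 → nearest is N6
2 of the 3 points have N1 as nearest.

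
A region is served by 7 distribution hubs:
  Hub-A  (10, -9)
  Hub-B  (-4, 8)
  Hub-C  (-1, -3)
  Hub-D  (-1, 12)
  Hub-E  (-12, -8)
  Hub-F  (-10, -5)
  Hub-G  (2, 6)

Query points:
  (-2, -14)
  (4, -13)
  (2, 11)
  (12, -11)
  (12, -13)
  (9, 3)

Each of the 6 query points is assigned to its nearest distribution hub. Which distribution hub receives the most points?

(-2, -14) — d² to each: Hub-A:169, Hub-B:488, Hub-C:122, Hub-D:677, Hub-E:136, Hub-F:145, Hub-G:416 → nearest is Hub-C
(4, -13) — d² to each: Hub-A:52, Hub-B:505, Hub-C:125, Hub-D:650, Hub-E:281, Hub-F:260, Hub-G:365 → nearest is Hub-A
(2, 11) — d² to each: Hub-A:464, Hub-B:45, Hub-C:205, Hub-D:10, Hub-E:557, Hub-F:400, Hub-G:25 → nearest is Hub-D
(12, -11) — d² to each: Hub-A:8, Hub-B:617, Hub-C:233, Hub-D:698, Hub-E:585, Hub-F:520, Hub-G:389 → nearest is Hub-A
(12, -13) — d² to each: Hub-A:20, Hub-B:697, Hub-C:269, Hub-D:794, Hub-E:601, Hub-F:548, Hub-G:461 → nearest is Hub-A
(9, 3) — d² to each: Hub-A:145, Hub-B:194, Hub-C:136, Hub-D:181, Hub-E:562, Hub-F:425, Hub-G:58 → nearest is Hub-G
Tally — Hub-A:3, Hub-C:1, Hub-D:1, Hub-G:1. Hub-A captures the most (3).

Hub-A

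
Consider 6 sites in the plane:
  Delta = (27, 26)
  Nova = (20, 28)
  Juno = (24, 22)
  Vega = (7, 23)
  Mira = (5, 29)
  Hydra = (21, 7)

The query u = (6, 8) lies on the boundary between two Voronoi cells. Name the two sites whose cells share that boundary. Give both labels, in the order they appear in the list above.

Squared distances from u to each site:
d²(u, Delta) = (6−27)² + (8−26)² = 441 + 324 = 765
d²(u, Nova) = (6−20)² + (8−28)² = 196 + 400 = 596
d²(u, Juno) = (6−24)² + (8−22)² = 324 + 196 = 520
d²(u, Vega) = (6−7)² + (8−23)² = 1 + 225 = 226
d²(u, Mira) = (6−5)² + (8−29)² = 1 + 441 = 442
d²(u, Hydra) = (6−21)² + (8−7)² = 225 + 1 = 226
u is equidistant from Vega and Hydra (both at squared distance 226), and every other site is strictly farther — so u lies on the Vega–Hydra Voronoi edge.

Vega and Hydra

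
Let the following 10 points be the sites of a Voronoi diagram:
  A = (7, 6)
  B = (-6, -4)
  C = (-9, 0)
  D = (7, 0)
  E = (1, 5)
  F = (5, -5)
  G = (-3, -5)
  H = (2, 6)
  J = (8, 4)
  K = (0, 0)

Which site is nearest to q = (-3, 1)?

Compare squared distances (the ordering matches that of the actual distances):
|qA|² = 100 + 25 = 125
|qB|² = 9 + 25 = 34
|qC|² = 36 + 1 = 37
|qD|² = 100 + 1 = 101
|qE|² = 16 + 16 = 32
|qF|² = 64 + 36 = 100
|qG|² = 0 + 36 = 36
|qH|² = 25 + 25 = 50
|qJ|² = 121 + 9 = 130
|qK|² = 9 + 1 = 10
Minimum is at K.

K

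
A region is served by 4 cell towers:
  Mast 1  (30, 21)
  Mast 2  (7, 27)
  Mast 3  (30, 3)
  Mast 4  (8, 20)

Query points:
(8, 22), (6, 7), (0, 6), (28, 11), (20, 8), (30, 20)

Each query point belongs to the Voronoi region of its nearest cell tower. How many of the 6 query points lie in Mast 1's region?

(8, 22) — d² to each: Mast 1:485, Mast 2:26, Mast 3:845, Mast 4:4 → nearest is Mast 4
(6, 7) — d² to each: Mast 1:772, Mast 2:401, Mast 3:592, Mast 4:173 → nearest is Mast 4
(0, 6) — d² to each: Mast 1:1125, Mast 2:490, Mast 3:909, Mast 4:260 → nearest is Mast 4
(28, 11) — d² to each: Mast 1:104, Mast 2:697, Mast 3:68, Mast 4:481 → nearest is Mast 3
(20, 8) — d² to each: Mast 1:269, Mast 2:530, Mast 3:125, Mast 4:288 → nearest is Mast 3
(30, 20) — d² to each: Mast 1:1, Mast 2:578, Mast 3:289, Mast 4:484 → nearest is Mast 1
1 of the 6 points has Mast 1 as nearest.

1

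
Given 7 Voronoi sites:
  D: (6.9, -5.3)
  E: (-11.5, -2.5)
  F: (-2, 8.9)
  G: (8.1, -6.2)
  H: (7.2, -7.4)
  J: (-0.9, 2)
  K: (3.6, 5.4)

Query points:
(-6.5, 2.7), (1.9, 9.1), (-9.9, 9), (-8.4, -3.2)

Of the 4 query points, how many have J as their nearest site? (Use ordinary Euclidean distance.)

(-6.5, 2.7) — d² to each: D:243.56, E:52.04, F:58.69, G:292.37, H:289.7, J:31.85, K:109.3 → nearest is J
(1.9, 9.1) — d² to each: D:232.36, E:314.12, F:15.25, G:272.53, H:300.34, J:58.25, K:16.58 → nearest is F
(-9.9, 9) — d² to each: D:486.73, E:134.81, F:62.42, G:555.04, H:561.37, J:130, K:195.21 → nearest is F
(-8.4, -3.2) — d² to each: D:238.5, E:10.1, F:187.37, G:281.25, H:261, J:83.29, K:217.96 → nearest is E
1 of the 4 points has J as nearest.

1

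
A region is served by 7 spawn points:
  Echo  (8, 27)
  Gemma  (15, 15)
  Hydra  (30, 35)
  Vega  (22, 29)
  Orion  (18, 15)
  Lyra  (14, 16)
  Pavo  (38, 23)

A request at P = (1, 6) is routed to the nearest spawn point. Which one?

Squared Euclidean distances:
d²(P, Echo) = (1−8)² + (6−27)² = 49 + 441 = 490
d²(P, Gemma) = (1−15)² + (6−15)² = 196 + 81 = 277
d²(P, Hydra) = (1−30)² + (6−35)² = 841 + 841 = 1682
d²(P, Vega) = (1−22)² + (6−29)² = 441 + 529 = 970
d²(P, Orion) = (1−18)² + (6−15)² = 289 + 81 = 370
d²(P, Lyra) = (1−14)² + (6−16)² = 169 + 100 = 269
d²(P, Pavo) = (1−38)² + (6−23)² = 1369 + 289 = 1658
Lyra is nearest.

Lyra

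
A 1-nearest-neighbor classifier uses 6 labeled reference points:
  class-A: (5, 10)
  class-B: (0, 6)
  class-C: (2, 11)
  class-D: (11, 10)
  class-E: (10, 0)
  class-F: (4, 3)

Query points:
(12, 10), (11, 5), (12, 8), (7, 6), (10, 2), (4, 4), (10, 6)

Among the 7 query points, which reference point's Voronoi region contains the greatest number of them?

(12, 10) — d² to each: class-A:49, class-B:160, class-C:101, class-D:1, class-E:104, class-F:113 → nearest is class-D
(11, 5) — d² to each: class-A:61, class-B:122, class-C:117, class-D:25, class-E:26, class-F:53 → nearest is class-D
(12, 8) — d² to each: class-A:53, class-B:148, class-C:109, class-D:5, class-E:68, class-F:89 → nearest is class-D
(7, 6) — d² to each: class-A:20, class-B:49, class-C:50, class-D:32, class-E:45, class-F:18 → nearest is class-F
(10, 2) — d² to each: class-A:89, class-B:116, class-C:145, class-D:65, class-E:4, class-F:37 → nearest is class-E
(4, 4) — d² to each: class-A:37, class-B:20, class-C:53, class-D:85, class-E:52, class-F:1 → nearest is class-F
(10, 6) — d² to each: class-A:41, class-B:100, class-C:89, class-D:17, class-E:36, class-F:45 → nearest is class-D
Tally — class-D:4, class-E:1, class-F:2. class-D captures the most (4).

class-D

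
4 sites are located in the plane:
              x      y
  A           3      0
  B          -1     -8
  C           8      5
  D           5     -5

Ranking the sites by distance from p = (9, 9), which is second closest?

A

Compare squared distances (the ordering matches that of the actual distances):
|pA|² = (9−3)² + (9−0)² = 36 + 81 = 117
|pB|² = (9−(-1))² + (9−(-8))² = 100 + 289 = 389
|pC|² = (9−8)² + (9−5)² = 1 + 16 = 17
|pD|² = (9−5)² + (9−(-5))² = 16 + 196 = 212
Sorted ascending: C, A, D, … — the second-nearest is A.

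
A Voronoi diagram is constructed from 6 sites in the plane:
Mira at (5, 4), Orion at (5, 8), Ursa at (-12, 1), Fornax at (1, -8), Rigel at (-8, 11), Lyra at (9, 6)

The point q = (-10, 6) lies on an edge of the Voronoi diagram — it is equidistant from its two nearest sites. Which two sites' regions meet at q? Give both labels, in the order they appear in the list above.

Squared distances from q to each site:
d²(q, Mira) = (-10−5)² + (6−4)² = 225 + 4 = 229
d²(q, Orion) = (-10−5)² + (6−8)² = 225 + 4 = 229
d²(q, Ursa) = (-10−(-12))² + (6−1)² = 4 + 25 = 29
d²(q, Fornax) = (-10−1)² + (6−(-8))² = 121 + 196 = 317
d²(q, Rigel) = (-10−(-8))² + (6−11)² = 4 + 25 = 29
d²(q, Lyra) = (-10−9)² + (6−6)² = 361 + 0 = 361
q is equidistant from Ursa and Rigel (both at squared distance 29), and every other site is strictly farther — so q lies on the Ursa–Rigel Voronoi edge.

Ursa and Rigel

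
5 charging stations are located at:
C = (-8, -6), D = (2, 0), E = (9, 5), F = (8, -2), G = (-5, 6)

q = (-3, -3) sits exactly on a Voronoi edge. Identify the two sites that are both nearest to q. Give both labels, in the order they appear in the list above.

Squared distances from q to each site:
|qC|² = (-3−(-8))² + (-3−(-6))² = 25 + 9 = 34
|qD|² = (-3−2)² + (-3−0)² = 25 + 9 = 34
|qE|² = (-3−9)² + (-3−5)² = 144 + 64 = 208
|qF|² = (-3−8)² + (-3−(-2))² = 121 + 1 = 122
|qG|² = (-3−(-5))² + (-3−6)² = 4 + 81 = 85
q is equidistant from C and D (both at squared distance 34), and every other site is strictly farther — so q lies on the C–D Voronoi edge.

C and D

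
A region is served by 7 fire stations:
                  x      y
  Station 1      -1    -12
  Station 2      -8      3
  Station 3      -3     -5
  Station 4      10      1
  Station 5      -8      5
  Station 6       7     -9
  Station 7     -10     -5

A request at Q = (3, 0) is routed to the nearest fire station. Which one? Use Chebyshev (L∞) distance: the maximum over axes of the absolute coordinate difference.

Station 3

d(Q, Station 1) = max(4, 12) = 12
d(Q, Station 2) = max(11, 3) = 11
d(Q, Station 3) = max(6, 5) = 6
d(Q, Station 4) = max(7, 1) = 7
d(Q, Station 5) = max(11, 5) = 11
d(Q, Station 6) = max(4, 9) = 9
d(Q, Station 7) = max(13, 5) = 13
Minimum is at Station 3.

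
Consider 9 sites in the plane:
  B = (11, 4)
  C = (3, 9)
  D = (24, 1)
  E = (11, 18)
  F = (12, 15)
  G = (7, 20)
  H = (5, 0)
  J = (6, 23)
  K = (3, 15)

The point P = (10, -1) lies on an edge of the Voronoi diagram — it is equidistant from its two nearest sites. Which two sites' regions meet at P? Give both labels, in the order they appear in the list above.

B and H

Squared distances from P to each site:
|PB|² = 1 + 25 = 26
|PC|² = 49 + 100 = 149
|PD|² = 196 + 4 = 200
|PE|² = 1 + 361 = 362
|PF|² = 4 + 256 = 260
|PG|² = 9 + 441 = 450
|PH|² = 25 + 1 = 26
|PJ|² = 16 + 576 = 592
|PK|² = 49 + 256 = 305
P is equidistant from B and H (both at squared distance 26), and every other site is strictly farther — so P lies on the B–H Voronoi edge.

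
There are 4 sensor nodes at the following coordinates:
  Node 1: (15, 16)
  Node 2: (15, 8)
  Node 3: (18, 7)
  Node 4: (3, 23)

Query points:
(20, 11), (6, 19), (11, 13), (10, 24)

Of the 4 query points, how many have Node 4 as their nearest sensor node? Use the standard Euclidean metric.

2

(20, 11) — d² to each: Node 1:50, Node 2:34, Node 3:20, Node 4:433 → nearest is Node 3
(6, 19) — d² to each: Node 1:90, Node 2:202, Node 3:288, Node 4:25 → nearest is Node 4
(11, 13) — d² to each: Node 1:25, Node 2:41, Node 3:85, Node 4:164 → nearest is Node 1
(10, 24) — d² to each: Node 1:89, Node 2:281, Node 3:353, Node 4:50 → nearest is Node 4
2 of the 4 points have Node 4 as nearest.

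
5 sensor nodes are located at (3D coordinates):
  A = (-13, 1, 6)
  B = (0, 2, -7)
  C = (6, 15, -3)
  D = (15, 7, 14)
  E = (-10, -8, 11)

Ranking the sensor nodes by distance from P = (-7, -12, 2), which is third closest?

B

Compare squared distances (the ordering matches that of the actual distances):
|PA|² = (-7−(-13))² + (-12−1)² + (2−6)² = 36 + 169 + 16 = 221
|PB|² = (-7−0)² + (-12−2)² + (2−(-7))² = 49 + 196 + 81 = 326
|PC|² = (-7−6)² + (-12−15)² + (2−(-3))² = 169 + 729 + 25 = 923
|PD|² = (-7−15)² + (-12−7)² + (2−14)² = 484 + 361 + 144 = 989
|PE|² = (-7−(-10))² + (-12−(-8))² + (2−11)² = 9 + 16 + 81 = 106
Sorted ascending: E, A, B, C, … — the third-nearest is B.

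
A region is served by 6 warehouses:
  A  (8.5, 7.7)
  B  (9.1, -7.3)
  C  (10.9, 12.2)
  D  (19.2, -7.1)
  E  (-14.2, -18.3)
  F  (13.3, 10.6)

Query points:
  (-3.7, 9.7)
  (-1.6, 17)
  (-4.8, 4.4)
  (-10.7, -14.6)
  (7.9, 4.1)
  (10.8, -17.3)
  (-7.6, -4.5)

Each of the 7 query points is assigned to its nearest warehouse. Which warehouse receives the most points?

(-3.7, 9.7) — d² to each: A:152.84, B:452.84, C:219.41, D:806.65, E:894.25, F:289.81 → nearest is A
(-1.6, 17) — d² to each: A:188.5, B:704.98, C:179.29, D:1013.45, E:1404.85, F:262.97 → nearest is C
(-4.8, 4.4) — d² to each: A:187.78, B:330.1, C:307.33, D:708.25, E:603.65, F:366.05 → nearest is A
(-10.7, -14.6) — d² to each: A:865.93, B:445.33, C:1184.8, D:950.26, E:25.94, F:1211.04 → nearest is E
(7.9, 4.1) — d² to each: A:13.32, B:131.4, C:74.61, D:253.13, E:990.17, F:71.41 → nearest is A
(10.8, -17.3) — d² to each: A:630.29, B:102.89, C:870.26, D:174.6, E:626, F:784.66 → nearest is B
(-7.6, -4.5) — d² to each: A:408.05, B:286.73, C:621.14, D:725, E:234, F:664.82 → nearest is E
Tally — A:3, B:1, C:1, E:2. A captures the most (3).

A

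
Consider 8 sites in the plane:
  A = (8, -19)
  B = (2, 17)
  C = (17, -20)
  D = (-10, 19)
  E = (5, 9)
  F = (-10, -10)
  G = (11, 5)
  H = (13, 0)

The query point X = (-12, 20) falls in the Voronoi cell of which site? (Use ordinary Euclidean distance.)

D

Squared Euclidean distances:
|XA|² = 400 + 1521 = 1921
|XB|² = 196 + 9 = 205
|XC|² = 841 + 1600 = 2441
|XD|² = 4 + 1 = 5
|XE|² = 289 + 121 = 410
|XF|² = 4 + 900 = 904
|XG|² = 529 + 225 = 754
|XH|² = 625 + 400 = 1025
D is nearest.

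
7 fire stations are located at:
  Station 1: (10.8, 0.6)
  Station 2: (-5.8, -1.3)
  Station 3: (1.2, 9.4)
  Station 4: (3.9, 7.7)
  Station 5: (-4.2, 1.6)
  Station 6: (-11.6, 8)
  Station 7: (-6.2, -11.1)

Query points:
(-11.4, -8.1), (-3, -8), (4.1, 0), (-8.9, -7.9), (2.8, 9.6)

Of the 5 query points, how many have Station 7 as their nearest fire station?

3

(-11.4, -8.1) — d² to each: Station 1:568.53, Station 2:77.6, Station 3:465.01, Station 4:483.73, Station 5:145.93, Station 6:259.25, Station 7:36.04 → nearest is Station 7
(-3, -8) — d² to each: Station 1:264.4, Station 2:52.73, Station 3:320.4, Station 4:294.1, Station 5:93.6, Station 6:329.96, Station 7:19.85 → nearest is Station 7
(4.1, 0) — d² to each: Station 1:45.25, Station 2:99.7, Station 3:96.77, Station 4:59.33, Station 5:71.45, Station 6:310.49, Station 7:229.3 → nearest is Station 1
(-8.9, -7.9) — d² to each: Station 1:460.34, Station 2:53.17, Station 3:401.3, Station 4:407.2, Station 5:112.34, Station 6:260.1, Station 7:17.53 → nearest is Station 7
(2.8, 9.6) — d² to each: Station 1:145, Station 2:192.77, Station 3:2.6, Station 4:4.82, Station 5:113, Station 6:209.92, Station 7:509.49 → nearest is Station 3
3 of the 5 points have Station 7 as nearest.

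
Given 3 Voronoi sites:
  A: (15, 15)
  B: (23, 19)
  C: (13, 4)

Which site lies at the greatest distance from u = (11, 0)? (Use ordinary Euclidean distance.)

Since √ is increasing, it suffices to compare squared distances:
|uA|² = (11−15)² + (0−15)² = 16 + 225 = 241
|uB|² = (11−23)² + (0−19)² = 144 + 361 = 505
|uC|² = (11−13)² + (0−4)² = 4 + 16 = 20
The largest is to B.

B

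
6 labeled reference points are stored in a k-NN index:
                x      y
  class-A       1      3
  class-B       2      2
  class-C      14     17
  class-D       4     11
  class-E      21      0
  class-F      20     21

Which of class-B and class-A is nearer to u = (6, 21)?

class-A

Compare squared distances:
d²(u, class-B) = (6−2)² + (21−2)² = 16 + 361 = 377
d²(u, class-A) = (6−1)² + (21−3)² = 25 + 324 = 349
377 > 349, so class-A is closer.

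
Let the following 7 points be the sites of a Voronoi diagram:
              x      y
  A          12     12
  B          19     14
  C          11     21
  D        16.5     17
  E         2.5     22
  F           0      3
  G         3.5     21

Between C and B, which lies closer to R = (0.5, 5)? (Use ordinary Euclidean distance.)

Compare squared distances:
|RC|² = (0.5−11)² + (5−21)² = 110.25 + 256 = 366.25
|RB|² = (0.5−19)² + (5−14)² = 342.25 + 81 = 423.25
366.25 < 423.25, so C is closer.

C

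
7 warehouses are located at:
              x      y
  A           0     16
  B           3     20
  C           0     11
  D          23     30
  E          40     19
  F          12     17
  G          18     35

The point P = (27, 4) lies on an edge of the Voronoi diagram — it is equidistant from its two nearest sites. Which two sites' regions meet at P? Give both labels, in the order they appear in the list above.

Squared distances from P to each site:
|PA|² = 729 + 144 = 873
|PB|² = 576 + 256 = 832
|PC|² = 729 + 49 = 778
|PD|² = 16 + 676 = 692
|PE|² = 169 + 225 = 394
|PF|² = 225 + 169 = 394
|PG|² = 81 + 961 = 1042
P is equidistant from E and F (both at squared distance 394), and every other site is strictly farther — so P lies on the E–F Voronoi edge.

E and F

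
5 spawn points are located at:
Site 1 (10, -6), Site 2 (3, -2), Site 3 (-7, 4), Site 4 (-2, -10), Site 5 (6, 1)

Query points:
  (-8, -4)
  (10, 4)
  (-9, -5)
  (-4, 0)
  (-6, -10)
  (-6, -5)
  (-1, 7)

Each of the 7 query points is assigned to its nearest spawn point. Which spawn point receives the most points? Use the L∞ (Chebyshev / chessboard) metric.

Site 4

(-8, -4) — d to each: Site 1:18, Site 2:11, Site 3:8, Site 4:6, Site 5:14 → nearest is Site 4
(10, 4) — d to each: Site 1:10, Site 2:7, Site 3:17, Site 4:14, Site 5:4 → nearest is Site 5
(-9, -5) — d to each: Site 1:19, Site 2:12, Site 3:9, Site 4:7, Site 5:15 → nearest is Site 4
(-4, 0) — d to each: Site 1:14, Site 2:7, Site 3:4, Site 4:10, Site 5:10 → nearest is Site 3
(-6, -10) — d to each: Site 1:16, Site 2:9, Site 3:14, Site 4:4, Site 5:12 → nearest is Site 4
(-6, -5) — d to each: Site 1:16, Site 2:9, Site 3:9, Site 4:5, Site 5:12 → nearest is Site 4
(-1, 7) — d to each: Site 1:13, Site 2:9, Site 3:6, Site 4:17, Site 5:7 → nearest is Site 3
Tally — Site 3:2, Site 4:4, Site 5:1. Site 4 captures the most (4).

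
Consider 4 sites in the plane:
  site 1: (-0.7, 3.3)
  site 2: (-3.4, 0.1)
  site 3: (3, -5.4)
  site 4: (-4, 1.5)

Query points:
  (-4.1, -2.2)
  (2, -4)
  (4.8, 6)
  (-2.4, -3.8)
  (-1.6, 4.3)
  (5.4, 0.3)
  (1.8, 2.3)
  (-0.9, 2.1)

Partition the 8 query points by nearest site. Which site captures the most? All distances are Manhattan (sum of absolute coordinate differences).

site 1

(-4.1, -2.2) — d to each: site 1:8.9, site 2:3, site 3:10.3, site 4:3.8 → nearest is site 2
(2, -4) — d to each: site 1:10, site 2:9.5, site 3:2.4, site 4:11.5 → nearest is site 3
(4.8, 6) — d to each: site 1:8.2, site 2:14.1, site 3:13.2, site 4:13.3 → nearest is site 1
(-2.4, -3.8) — d to each: site 1:8.8, site 2:4.9, site 3:7, site 4:6.9 → nearest is site 2
(-1.6, 4.3) — d to each: site 1:1.9, site 2:6, site 3:14.3, site 4:5.2 → nearest is site 1
(5.4, 0.3) — d to each: site 1:9.1, site 2:9, site 3:8.1, site 4:10.6 → nearest is site 3
(1.8, 2.3) — d to each: site 1:3.5, site 2:7.4, site 3:8.9, site 4:6.6 → nearest is site 1
(-0.9, 2.1) — d to each: site 1:1.4, site 2:4.5, site 3:11.4, site 4:3.7 → nearest is site 1
Tally — site 1:4, site 2:2, site 3:2. site 1 captures the most (4).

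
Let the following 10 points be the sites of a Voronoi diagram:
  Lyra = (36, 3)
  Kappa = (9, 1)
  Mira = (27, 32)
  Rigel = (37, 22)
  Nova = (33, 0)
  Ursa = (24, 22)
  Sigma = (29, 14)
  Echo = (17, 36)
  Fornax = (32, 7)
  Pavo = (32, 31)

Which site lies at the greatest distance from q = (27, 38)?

Since √ is increasing, it suffices to compare squared distances:
d²(q, Lyra) = 81 + 1225 = 1306
d²(q, Kappa) = 324 + 1369 = 1693
d²(q, Mira) = 0 + 36 = 36
d²(q, Rigel) = 100 + 256 = 356
d²(q, Nova) = 36 + 1444 = 1480
d²(q, Ursa) = 9 + 256 = 265
d²(q, Sigma) = 4 + 576 = 580
d²(q, Echo) = 100 + 4 = 104
d²(q, Fornax) = 25 + 961 = 986
d²(q, Pavo) = 25 + 49 = 74
The largest is to Kappa.

Kappa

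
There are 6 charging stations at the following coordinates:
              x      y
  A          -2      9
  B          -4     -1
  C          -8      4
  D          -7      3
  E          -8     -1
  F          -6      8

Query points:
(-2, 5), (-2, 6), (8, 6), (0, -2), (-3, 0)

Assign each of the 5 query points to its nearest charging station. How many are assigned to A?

3

(-2, 5) — d² to each: A:16, B:40, C:37, D:29, E:72, F:25 → nearest is A
(-2, 6) — d² to each: A:9, B:53, C:40, D:34, E:85, F:20 → nearest is A
(8, 6) — d² to each: A:109, B:193, C:260, D:234, E:305, F:200 → nearest is A
(0, -2) — d² to each: A:125, B:17, C:100, D:74, E:65, F:136 → nearest is B
(-3, 0) — d² to each: A:82, B:2, C:41, D:25, E:26, F:73 → nearest is B
3 of the 5 points have A as nearest.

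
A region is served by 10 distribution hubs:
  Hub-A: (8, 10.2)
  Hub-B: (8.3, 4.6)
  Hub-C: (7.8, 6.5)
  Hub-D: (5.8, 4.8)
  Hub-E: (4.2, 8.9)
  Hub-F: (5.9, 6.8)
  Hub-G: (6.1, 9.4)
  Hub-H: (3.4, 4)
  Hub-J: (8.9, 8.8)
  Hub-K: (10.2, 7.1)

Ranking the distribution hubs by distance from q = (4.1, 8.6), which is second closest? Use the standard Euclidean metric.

Hub-G

Squared Euclidean distances:
d²(q, Hub-A) = (4.1−8)² + (8.6−10.2)² = 15.21 + 2.56 = 17.77
d²(q, Hub-B) = (4.1−8.3)² + (8.6−4.6)² = 17.64 + 16 = 33.64
d²(q, Hub-C) = (4.1−7.8)² + (8.6−6.5)² = 13.69 + 4.41 = 18.1
d²(q, Hub-D) = (4.1−5.8)² + (8.6−4.8)² = 2.89 + 14.44 = 17.33
d²(q, Hub-E) = (4.1−4.2)² + (8.6−8.9)² = 0.01 + 0.09 = 0.1
d²(q, Hub-F) = (4.1−5.9)² + (8.6−6.8)² = 3.24 + 3.24 = 6.48
d²(q, Hub-G) = (4.1−6.1)² + (8.6−9.4)² = 4 + 0.64 = 4.64
d²(q, Hub-H) = (4.1−3.4)² + (8.6−4)² = 0.49 + 21.16 = 21.65
d²(q, Hub-J) = (4.1−8.9)² + (8.6−8.8)² = 23.04 + 0.04 = 23.08
d²(q, Hub-K) = (4.1−10.2)² + (8.6−7.1)² = 37.21 + 2.25 = 39.46
Sorted ascending: Hub-E, Hub-G, Hub-F, … — the second-nearest is Hub-G.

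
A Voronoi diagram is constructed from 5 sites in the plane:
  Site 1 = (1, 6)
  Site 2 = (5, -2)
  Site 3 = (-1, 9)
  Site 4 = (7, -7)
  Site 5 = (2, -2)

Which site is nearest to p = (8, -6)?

Site 4

Since √ is increasing, it suffices to compare squared distances:
d²(p, Site 1) = (8−1)² + (-6−6)² = 49 + 144 = 193
d²(p, Site 2) = (8−5)² + (-6−(-2))² = 9 + 16 = 25
d²(p, Site 3) = (8−(-1))² + (-6−9)² = 81 + 225 = 306
d²(p, Site 4) = (8−7)² + (-6−(-7))² = 1 + 1 = 2
d²(p, Site 5) = (8−2)² + (-6−(-2))² = 36 + 16 = 52
Minimum is at Site 4.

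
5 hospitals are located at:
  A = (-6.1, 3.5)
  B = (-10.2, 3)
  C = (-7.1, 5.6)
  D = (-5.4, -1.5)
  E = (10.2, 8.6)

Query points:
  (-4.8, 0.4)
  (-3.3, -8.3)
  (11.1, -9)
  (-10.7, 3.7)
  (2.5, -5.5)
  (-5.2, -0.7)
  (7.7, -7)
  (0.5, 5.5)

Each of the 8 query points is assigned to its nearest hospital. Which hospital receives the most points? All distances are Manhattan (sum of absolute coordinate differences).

D

(-4.8, 0.4) — d to each: A:4.4, B:8, C:7.5, D:2.5, E:23.2 → nearest is D
(-3.3, -8.3) — d to each: A:14.6, B:18.2, C:17.7, D:8.9, E:30.4 → nearest is D
(11.1, -9) — d to each: A:29.7, B:33.3, C:32.8, D:24, E:18.5 → nearest is E
(-10.7, 3.7) — d to each: A:4.8, B:1.2, C:5.5, D:10.5, E:25.8 → nearest is B
(2.5, -5.5) — d to each: A:17.6, B:21.2, C:20.7, D:11.9, E:21.8 → nearest is D
(-5.2, -0.7) — d to each: A:5.1, B:8.7, C:8.2, D:1, E:24.7 → nearest is D
(7.7, -7) — d to each: A:24.3, B:27.9, C:27.4, D:18.6, E:18.1 → nearest is E
(0.5, 5.5) — d to each: A:8.6, B:13.2, C:7.7, D:12.9, E:12.8 → nearest is C
Tally — B:1, C:1, D:4, E:2. D captures the most (4).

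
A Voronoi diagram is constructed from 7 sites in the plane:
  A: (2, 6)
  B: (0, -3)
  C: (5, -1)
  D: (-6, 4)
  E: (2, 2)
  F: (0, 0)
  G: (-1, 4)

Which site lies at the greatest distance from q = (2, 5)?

B

Squared Euclidean distances:
|qA|² = (2−2)² + (5−6)² = 0 + 1 = 1
|qB|² = (2−0)² + (5−(-3))² = 4 + 64 = 68
|qC|² = (2−5)² + (5−(-1))² = 9 + 36 = 45
|qD|² = (2−(-6))² + (5−4)² = 64 + 1 = 65
|qE|² = (2−2)² + (5−2)² = 0 + 9 = 9
|qF|² = (2−0)² + (5−0)² = 4 + 25 = 29
|qG|² = (2−(-1))² + (5−4)² = 9 + 1 = 10
The largest is to B.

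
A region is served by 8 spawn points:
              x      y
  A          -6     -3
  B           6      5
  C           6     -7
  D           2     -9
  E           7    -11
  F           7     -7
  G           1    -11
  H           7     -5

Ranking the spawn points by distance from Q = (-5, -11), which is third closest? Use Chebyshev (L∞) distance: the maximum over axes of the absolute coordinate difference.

d(Q,A) = max(1, 8) = 8
d(Q,B) = max(11, 16) = 16
d(Q,C) = max(11, 4) = 11
d(Q,D) = max(7, 2) = 7
d(Q,E) = max(12, 0) = 12
d(Q,F) = max(12, 4) = 12
d(Q,G) = max(6, 0) = 6
d(Q,H) = max(12, 6) = 12
Sorted ascending: G, D, A, C, … — the third-nearest is A.

A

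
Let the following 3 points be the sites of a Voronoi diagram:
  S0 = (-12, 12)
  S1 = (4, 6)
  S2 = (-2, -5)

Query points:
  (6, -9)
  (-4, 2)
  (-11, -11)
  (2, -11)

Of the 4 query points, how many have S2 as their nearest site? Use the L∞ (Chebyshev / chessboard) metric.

(6, -9) — d to each: S0:21, S1:15, S2:8 → nearest is S2
(-4, 2) — d to each: S0:10, S1:8, S2:7 → nearest is S2
(-11, -11) — d to each: S0:23, S1:17, S2:9 → nearest is S2
(2, -11) — d to each: S0:23, S1:17, S2:6 → nearest is S2
4 of the 4 points have S2 as nearest.

4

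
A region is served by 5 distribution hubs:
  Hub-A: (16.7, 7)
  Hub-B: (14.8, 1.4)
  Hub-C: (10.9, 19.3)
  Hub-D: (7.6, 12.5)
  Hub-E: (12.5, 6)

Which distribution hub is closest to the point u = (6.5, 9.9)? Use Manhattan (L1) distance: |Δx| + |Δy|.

d(u, Hub-A) = |6.5−16.7| + |9.9−7| = 10.2 + 2.9 = 13.1
d(u, Hub-B) = |6.5−14.8| + |9.9−1.4| = 8.3 + 8.5 = 16.8
d(u, Hub-C) = |6.5−10.9| + |9.9−19.3| = 4.4 + 9.4 = 13.8
d(u, Hub-D) = |6.5−7.6| + |9.9−12.5| = 1.1 + 2.6 = 3.7
d(u, Hub-E) = |6.5−12.5| + |9.9−6| = 6 + 3.9 = 9.9
The smallest is to Hub-D, so u lies in the Voronoi region of Hub-D.

Hub-D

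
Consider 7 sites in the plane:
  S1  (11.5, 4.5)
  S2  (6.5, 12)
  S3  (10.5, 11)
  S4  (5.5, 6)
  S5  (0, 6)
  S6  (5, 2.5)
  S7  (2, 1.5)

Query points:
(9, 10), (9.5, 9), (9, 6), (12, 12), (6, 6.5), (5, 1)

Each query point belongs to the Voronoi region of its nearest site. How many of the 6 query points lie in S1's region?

1

(9, 10) — d² to each: S1:36.5, S2:10.25, S3:3.25, S4:28.25, S5:97, S6:72.25, S7:121.25 → nearest is S3
(9.5, 9) — d² to each: S1:24.25, S2:18, S3:5, S4:25, S5:99.25, S6:62.5, S7:112.5 → nearest is S3
(9, 6) — d² to each: S1:8.5, S2:42.25, S3:27.25, S4:12.25, S5:81, S6:28.25, S7:69.25 → nearest is S1
(12, 12) — d² to each: S1:56.5, S2:30.25, S3:3.25, S4:78.25, S5:180, S6:139.25, S7:210.25 → nearest is S3
(6, 6.5) — d² to each: S1:34.25, S2:30.5, S3:40.5, S4:0.5, S5:36.25, S6:17, S7:41 → nearest is S4
(5, 1) — d² to each: S1:54.5, S2:123.25, S3:130.25, S4:25.25, S5:50, S6:2.25, S7:9.25 → nearest is S6
1 of the 6 points has S1 as nearest.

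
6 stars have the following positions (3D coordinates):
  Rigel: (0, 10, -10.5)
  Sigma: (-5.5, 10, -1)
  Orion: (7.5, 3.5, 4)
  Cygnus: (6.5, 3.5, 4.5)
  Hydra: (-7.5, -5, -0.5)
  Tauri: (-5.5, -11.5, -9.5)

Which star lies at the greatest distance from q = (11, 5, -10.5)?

Squared Euclidean distances:
d²(q, Rigel) = (11−0)² + (5−10)² + (-10.5−(-10.5))² = 121 + 25 + 0 = 146
d²(q, Sigma) = (11−(-5.5))² + (5−10)² + (-10.5−(-1))² = 272.25 + 25 + 90.25 = 387.5
d²(q, Orion) = (11−7.5)² + (5−3.5)² + (-10.5−4)² = 12.25 + 2.25 + 210.25 = 224.75
d²(q, Cygnus) = (11−6.5)² + (5−3.5)² + (-10.5−4.5)² = 20.25 + 2.25 + 225 = 247.5
d²(q, Hydra) = (11−(-7.5))² + (5−(-5))² + (-10.5−(-0.5))² = 342.25 + 100 + 100 = 542.25
d²(q, Tauri) = (11−(-5.5))² + (5−(-11.5))² + (-10.5−(-9.5))² = 272.25 + 272.25 + 1 = 545.5
The largest is to Tauri.

Tauri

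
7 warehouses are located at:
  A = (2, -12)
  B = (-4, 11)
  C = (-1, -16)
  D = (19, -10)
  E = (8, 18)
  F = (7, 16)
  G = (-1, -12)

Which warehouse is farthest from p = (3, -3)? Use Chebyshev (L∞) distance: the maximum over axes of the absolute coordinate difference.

E

d(p,A) = max(1, 9) = 9
d(p,B) = max(7, 14) = 14
d(p,C) = max(4, 13) = 13
d(p,D) = max(16, 7) = 16
d(p,E) = max(5, 21) = 21
d(p,F) = max(4, 19) = 19
d(p,G) = max(4, 9) = 9
The largest is to E.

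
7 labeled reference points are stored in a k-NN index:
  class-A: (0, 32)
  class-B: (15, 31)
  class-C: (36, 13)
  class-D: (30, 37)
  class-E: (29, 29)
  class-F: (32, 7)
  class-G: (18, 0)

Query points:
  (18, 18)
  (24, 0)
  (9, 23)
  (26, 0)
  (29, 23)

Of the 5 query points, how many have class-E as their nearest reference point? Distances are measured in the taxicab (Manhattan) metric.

1

(18, 18) — d to each: class-A:32, class-B:16, class-C:23, class-D:31, class-E:22, class-F:25, class-G:18 → nearest is class-B
(24, 0) — d to each: class-A:56, class-B:40, class-C:25, class-D:43, class-E:34, class-F:15, class-G:6 → nearest is class-G
(9, 23) — d to each: class-A:18, class-B:14, class-C:37, class-D:35, class-E:26, class-F:39, class-G:32 → nearest is class-B
(26, 0) — d to each: class-A:58, class-B:42, class-C:23, class-D:41, class-E:32, class-F:13, class-G:8 → nearest is class-G
(29, 23) — d to each: class-A:38, class-B:22, class-C:17, class-D:15, class-E:6, class-F:19, class-G:34 → nearest is class-E
1 of the 5 points has class-E as nearest.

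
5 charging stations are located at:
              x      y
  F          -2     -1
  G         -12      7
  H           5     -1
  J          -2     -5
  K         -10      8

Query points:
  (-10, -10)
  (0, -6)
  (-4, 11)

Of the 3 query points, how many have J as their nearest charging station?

(-10, -10) — d² to each: F:145, G:293, H:306, J:89, K:324 → nearest is J
(0, -6) — d² to each: F:29, G:313, H:50, J:5, K:296 → nearest is J
(-4, 11) — d² to each: F:148, G:80, H:225, J:260, K:45 → nearest is K
2 of the 3 points have J as nearest.

2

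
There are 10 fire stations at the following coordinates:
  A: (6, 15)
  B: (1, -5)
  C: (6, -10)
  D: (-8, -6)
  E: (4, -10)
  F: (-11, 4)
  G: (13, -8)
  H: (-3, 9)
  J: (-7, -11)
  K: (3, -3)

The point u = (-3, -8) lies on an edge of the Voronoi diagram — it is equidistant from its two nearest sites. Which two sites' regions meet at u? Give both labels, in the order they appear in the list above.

B and J

Squared distances from u to each site:
|uA|² = (-3−6)² + (-8−15)² = 81 + 529 = 610
|uB|² = (-3−1)² + (-8−(-5))² = 16 + 9 = 25
|uC|² = (-3−6)² + (-8−(-10))² = 81 + 4 = 85
|uD|² = (-3−(-8))² + (-8−(-6))² = 25 + 4 = 29
|uE|² = (-3−4)² + (-8−(-10))² = 49 + 4 = 53
|uF|² = (-3−(-11))² + (-8−4)² = 64 + 144 = 208
|uG|² = (-3−13)² + (-8−(-8))² = 256 + 0 = 256
|uH|² = (-3−(-3))² + (-8−9)² = 0 + 289 = 289
|uJ|² = (-3−(-7))² + (-8−(-11))² = 16 + 9 = 25
|uK|² = (-3−3)² + (-8−(-3))² = 36 + 25 = 61
u is equidistant from B and J (both at squared distance 25), and every other site is strictly farther — so u lies on the B–J Voronoi edge.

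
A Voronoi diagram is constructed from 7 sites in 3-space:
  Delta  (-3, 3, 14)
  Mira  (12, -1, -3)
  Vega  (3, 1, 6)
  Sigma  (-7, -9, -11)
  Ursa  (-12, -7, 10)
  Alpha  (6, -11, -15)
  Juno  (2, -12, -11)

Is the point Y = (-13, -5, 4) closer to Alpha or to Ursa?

Compare squared distances:
d²(Y, Alpha) = (-13−6)² + (-5−(-11))² + (4−(-15))² = 361 + 36 + 361 = 758
d²(Y, Ursa) = (-13−(-12))² + (-5−(-7))² + (4−10)² = 1 + 4 + 36 = 41
758 > 41, so Ursa is closer.

Ursa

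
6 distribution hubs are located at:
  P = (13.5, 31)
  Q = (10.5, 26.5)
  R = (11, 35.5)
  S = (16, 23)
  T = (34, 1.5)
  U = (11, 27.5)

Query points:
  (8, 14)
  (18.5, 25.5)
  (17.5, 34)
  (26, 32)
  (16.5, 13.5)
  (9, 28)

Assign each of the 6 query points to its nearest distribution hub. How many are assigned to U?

(8, 14) — d² to each: P:319.25, Q:162.5, R:471.25, S:145, T:832.25, U:191.25 → nearest is S
(18.5, 25.5) — d² to each: P:55.25, Q:65, R:156.25, S:12.5, T:816.25, U:60.25 → nearest is S
(17.5, 34) — d² to each: P:25, Q:105.25, R:44.5, S:123.25, T:1328.5, U:84.5 → nearest is P
(26, 32) — d² to each: P:157.25, Q:270.5, R:237.25, S:181, T:994.25, U:245.25 → nearest is P
(16.5, 13.5) — d² to each: P:315.25, Q:205, R:514.25, S:90.5, T:450.25, U:226.25 → nearest is S
(9, 28) — d² to each: P:29.25, Q:4.5, R:60.25, S:74, T:1327.25, U:4.25 → nearest is U
1 of the 6 points has U as nearest.

1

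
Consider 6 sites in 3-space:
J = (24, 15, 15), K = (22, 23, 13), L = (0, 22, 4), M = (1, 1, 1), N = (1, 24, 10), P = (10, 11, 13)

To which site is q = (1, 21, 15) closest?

N

Squared Euclidean distances:
|qJ|² = 529 + 36 + 0 = 565
|qK|² = 441 + 4 + 4 = 449
|qL|² = 1 + 1 + 121 = 123
|qM|² = 0 + 400 + 196 = 596
|qN|² = 0 + 9 + 25 = 34
|qP|² = 81 + 100 + 4 = 185
Minimum is at N.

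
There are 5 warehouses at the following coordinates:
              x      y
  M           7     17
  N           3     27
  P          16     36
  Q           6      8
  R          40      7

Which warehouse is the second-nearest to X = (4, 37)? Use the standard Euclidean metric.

P

Squared Euclidean distances:
|XM|² = (4−7)² + (37−17)² = 9 + 400 = 409
|XN|² = (4−3)² + (37−27)² = 1 + 100 = 101
|XP|² = (4−16)² + (37−36)² = 144 + 1 = 145
|XQ|² = (4−6)² + (37−8)² = 4 + 841 = 845
|XR|² = (4−40)² + (37−7)² = 1296 + 900 = 2196
Sorted ascending: N, P, M, … — the second-nearest is P.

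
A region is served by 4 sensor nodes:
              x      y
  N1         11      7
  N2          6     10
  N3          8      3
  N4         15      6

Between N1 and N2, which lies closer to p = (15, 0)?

N1

Compare squared distances:
|pN1|² = (15−11)² + (0−7)² = 16 + 49 = 65
|pN2|² = (15−6)² + (0−10)² = 81 + 100 = 181
65 < 181, so N1 is closer.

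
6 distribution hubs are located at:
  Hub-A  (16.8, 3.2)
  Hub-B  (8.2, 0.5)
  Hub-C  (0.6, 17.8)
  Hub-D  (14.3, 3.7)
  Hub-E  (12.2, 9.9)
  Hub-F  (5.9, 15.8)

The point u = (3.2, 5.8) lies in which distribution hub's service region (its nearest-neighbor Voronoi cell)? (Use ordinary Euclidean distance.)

Compare squared distances (the ordering matches that of the actual distances):
d²(u, Hub-A) = (3.2−16.8)² + (5.8−3.2)² = 184.96 + 6.76 = 191.72
d²(u, Hub-B) = (3.2−8.2)² + (5.8−0.5)² = 25 + 28.09 = 53.09
d²(u, Hub-C) = (3.2−0.6)² + (5.8−17.8)² = 6.76 + 144 = 150.76
d²(u, Hub-D) = (3.2−14.3)² + (5.8−3.7)² = 123.21 + 4.41 = 127.62
d²(u, Hub-E) = (3.2−12.2)² + (5.8−9.9)² = 81 + 16.81 = 97.81
d²(u, Hub-F) = (3.2−5.9)² + (5.8−15.8)² = 7.29 + 100 = 107.29
Minimum is at Hub-B.

Hub-B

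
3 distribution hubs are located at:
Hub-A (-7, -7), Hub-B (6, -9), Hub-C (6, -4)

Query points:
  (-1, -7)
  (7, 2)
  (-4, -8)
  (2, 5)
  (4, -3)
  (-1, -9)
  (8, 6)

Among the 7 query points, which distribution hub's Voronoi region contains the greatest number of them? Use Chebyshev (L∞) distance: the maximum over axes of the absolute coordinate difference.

Hub-C

(-1, -7) — d to each: Hub-A:6, Hub-B:7, Hub-C:7 → nearest is Hub-A
(7, 2) — d to each: Hub-A:14, Hub-B:11, Hub-C:6 → nearest is Hub-C
(-4, -8) — d to each: Hub-A:3, Hub-B:10, Hub-C:10 → nearest is Hub-A
(2, 5) — d to each: Hub-A:12, Hub-B:14, Hub-C:9 → nearest is Hub-C
(4, -3) — d to each: Hub-A:11, Hub-B:6, Hub-C:2 → nearest is Hub-C
(-1, -9) — d to each: Hub-A:6, Hub-B:7, Hub-C:7 → nearest is Hub-A
(8, 6) — d to each: Hub-A:15, Hub-B:15, Hub-C:10 → nearest is Hub-C
Tally — Hub-A:3, Hub-C:4. Hub-C captures the most (4).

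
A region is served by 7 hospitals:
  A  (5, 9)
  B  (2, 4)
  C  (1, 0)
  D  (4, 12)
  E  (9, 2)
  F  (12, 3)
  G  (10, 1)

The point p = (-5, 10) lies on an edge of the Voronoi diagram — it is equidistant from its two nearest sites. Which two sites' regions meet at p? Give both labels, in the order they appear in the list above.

B and D

Squared distances from p to each site:
|pA|² = (-5−5)² + (10−9)² = 100 + 1 = 101
|pB|² = (-5−2)² + (10−4)² = 49 + 36 = 85
|pC|² = (-5−1)² + (10−0)² = 36 + 100 = 136
|pD|² = (-5−4)² + (10−12)² = 81 + 4 = 85
|pE|² = (-5−9)² + (10−2)² = 196 + 64 = 260
|pF|² = (-5−12)² + (10−3)² = 289 + 49 = 338
|pG|² = (-5−10)² + (10−1)² = 225 + 81 = 306
p is equidistant from B and D (both at squared distance 85), and every other site is strictly farther — so p lies on the B–D Voronoi edge.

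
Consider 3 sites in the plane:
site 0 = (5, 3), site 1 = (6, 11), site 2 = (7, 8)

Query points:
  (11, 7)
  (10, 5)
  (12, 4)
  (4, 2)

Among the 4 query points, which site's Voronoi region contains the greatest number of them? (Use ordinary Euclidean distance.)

site 2

(11, 7) — d² to each: site 0:52, site 1:41, site 2:17 → nearest is site 2
(10, 5) — d² to each: site 0:29, site 1:52, site 2:18 → nearest is site 2
(12, 4) — d² to each: site 0:50, site 1:85, site 2:41 → nearest is site 2
(4, 2) — d² to each: site 0:2, site 1:85, site 2:45 → nearest is site 0
Tally — site 0:1, site 2:3. site 2 captures the most (3).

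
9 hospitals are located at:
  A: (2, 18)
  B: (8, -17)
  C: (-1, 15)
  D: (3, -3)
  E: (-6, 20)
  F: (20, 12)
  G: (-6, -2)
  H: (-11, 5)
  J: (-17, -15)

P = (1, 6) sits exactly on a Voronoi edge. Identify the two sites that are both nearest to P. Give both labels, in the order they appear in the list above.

Squared distances from P to each site:
|PA|² = (1−2)² + (6−18)² = 1 + 144 = 145
|PB|² = (1−8)² + (6−(-17))² = 49 + 529 = 578
|PC|² = (1−(-1))² + (6−15)² = 4 + 81 = 85
|PD|² = (1−3)² + (6−(-3))² = 4 + 81 = 85
|PE|² = (1−(-6))² + (6−20)² = 49 + 196 = 245
|PF|² = (1−20)² + (6−12)² = 361 + 36 = 397
|PG|² = (1−(-6))² + (6−(-2))² = 49 + 64 = 113
|PH|² = (1−(-11))² + (6−5)² = 144 + 1 = 145
|PJ|² = (1−(-17))² + (6−(-15))² = 324 + 441 = 765
P is equidistant from C and D (both at squared distance 85), and every other site is strictly farther — so P lies on the C–D Voronoi edge.

C and D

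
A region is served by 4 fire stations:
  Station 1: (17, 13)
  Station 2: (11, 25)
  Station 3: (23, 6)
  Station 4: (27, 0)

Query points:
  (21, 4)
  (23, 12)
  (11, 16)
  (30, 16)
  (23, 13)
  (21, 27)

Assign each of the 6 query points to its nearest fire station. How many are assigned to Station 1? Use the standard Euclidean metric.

(21, 4) — d² to each: Station 1:97, Station 2:541, Station 3:8, Station 4:52 → nearest is Station 3
(23, 12) — d² to each: Station 1:37, Station 2:313, Station 3:36, Station 4:160 → nearest is Station 3
(11, 16) — d² to each: Station 1:45, Station 2:81, Station 3:244, Station 4:512 → nearest is Station 1
(30, 16) — d² to each: Station 1:178, Station 2:442, Station 3:149, Station 4:265 → nearest is Station 3
(23, 13) — d² to each: Station 1:36, Station 2:288, Station 3:49, Station 4:185 → nearest is Station 1
(21, 27) — d² to each: Station 1:212, Station 2:104, Station 3:445, Station 4:765 → nearest is Station 2
2 of the 6 points have Station 1 as nearest.

2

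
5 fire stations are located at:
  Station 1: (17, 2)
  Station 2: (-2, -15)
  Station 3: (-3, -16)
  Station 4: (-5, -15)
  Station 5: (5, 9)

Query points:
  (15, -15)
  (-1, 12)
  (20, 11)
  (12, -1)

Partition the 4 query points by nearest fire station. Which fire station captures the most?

(15, -15) — d² to each: Station 1:293, Station 2:289, Station 3:325, Station 4:400, Station 5:676 → nearest is Station 2
(-1, 12) — d² to each: Station 1:424, Station 2:730, Station 3:788, Station 4:745, Station 5:45 → nearest is Station 5
(20, 11) — d² to each: Station 1:90, Station 2:1160, Station 3:1258, Station 4:1301, Station 5:229 → nearest is Station 1
(12, -1) — d² to each: Station 1:34, Station 2:392, Station 3:450, Station 4:485, Station 5:149 → nearest is Station 1
Tally — Station 1:2, Station 2:1, Station 5:1. Station 1 captures the most (2).

Station 1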